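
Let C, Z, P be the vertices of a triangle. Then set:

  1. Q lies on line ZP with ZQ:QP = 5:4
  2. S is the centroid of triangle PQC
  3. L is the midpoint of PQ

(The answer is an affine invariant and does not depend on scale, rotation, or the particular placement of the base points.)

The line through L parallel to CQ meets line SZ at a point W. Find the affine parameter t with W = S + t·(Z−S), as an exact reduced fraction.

t = -2/19

Choose coordinates C = (0, 0), Z = (1, 0), P = (0, 1).
1. Q lies on line ZP with ZQ:QP = 5:4 ⇒ Q = (4/9, 5/9)
2. S is the centroid of triangle PQC ⇒ S = (4/27, 14/27)
3. L is the midpoint of PQ ⇒ L = (2/9, 7/9)
through L parallel to CQ: direction (4/9, 5/9); meets SZ at W = (10/171, 98/171)
W = S + t·(Z−S) with t = -2/19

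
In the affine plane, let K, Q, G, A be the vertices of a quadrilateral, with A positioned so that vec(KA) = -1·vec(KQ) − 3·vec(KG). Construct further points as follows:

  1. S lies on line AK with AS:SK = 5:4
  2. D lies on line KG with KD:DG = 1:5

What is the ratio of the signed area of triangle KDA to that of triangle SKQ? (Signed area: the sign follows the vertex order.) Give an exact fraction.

Set K = (0, 0), Q = (1, 0), G = (0, 1), A = (-1, -3); any affine frame gives the same invariant.
1. S lies on line AK with AS:SK = 5:4 ⇒ S = (-4/9, -4/3)
2. D lies on line KG with KD:DG = 1:5 ⇒ D = (0, 1/6)
2·[KDA] = 1/6, 2·[SKQ] = -4/3
[KDA]:[SKQ] = 1/6:-4/3 = -1/8

[KDA]:[SKQ] = -1/8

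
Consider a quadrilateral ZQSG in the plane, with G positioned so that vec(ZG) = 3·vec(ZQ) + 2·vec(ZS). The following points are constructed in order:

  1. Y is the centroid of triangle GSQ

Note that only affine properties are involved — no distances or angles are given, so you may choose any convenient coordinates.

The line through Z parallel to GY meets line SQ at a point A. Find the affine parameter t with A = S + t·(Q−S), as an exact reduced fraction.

Set Z = (0, 0), Q = (1, 0), S = (0, 1), G = (3, 2); any affine frame gives the same invariant.
1. Y is the centroid of triangle GSQ ⇒ Y = (4/3, 1)
through Z parallel to GY: direction (-5/3, -1); meets SQ at A = (5/8, 3/8)
A = S + t·(Q−S) with t = 5/8

t = 5/8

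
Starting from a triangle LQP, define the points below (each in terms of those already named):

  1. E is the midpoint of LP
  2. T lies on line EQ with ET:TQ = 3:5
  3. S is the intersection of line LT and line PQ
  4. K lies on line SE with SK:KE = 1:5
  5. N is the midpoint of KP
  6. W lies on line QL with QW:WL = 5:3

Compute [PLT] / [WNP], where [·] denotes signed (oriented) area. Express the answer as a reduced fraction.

Choose coordinates L = (0, 0), Q = (1, 0), P = (0, 1).
1. E is the midpoint of LP ⇒ E = (0, 1/2)
2. T lies on line EQ with ET:TQ = 3:5 ⇒ T = (3/8, 5/16)
3. S is the intersection of line LT and line PQ ⇒ S = (6/11, 5/11)
4. K lies on line SE with SK:KE = 1:5 ⇒ K = (5/11, 61/132)
5. N is the midpoint of KP ⇒ N = (5/22, 193/264)
6. W lies on line QL with QW:WL = 5:3 ⇒ W = (3/8, 0)
2·[PLT] = 3/8, 2·[WNP] = 89/704
[PLT]:[WNP] = 3/8:89/704 = 264/89

[PLT]:[WNP] = 264/89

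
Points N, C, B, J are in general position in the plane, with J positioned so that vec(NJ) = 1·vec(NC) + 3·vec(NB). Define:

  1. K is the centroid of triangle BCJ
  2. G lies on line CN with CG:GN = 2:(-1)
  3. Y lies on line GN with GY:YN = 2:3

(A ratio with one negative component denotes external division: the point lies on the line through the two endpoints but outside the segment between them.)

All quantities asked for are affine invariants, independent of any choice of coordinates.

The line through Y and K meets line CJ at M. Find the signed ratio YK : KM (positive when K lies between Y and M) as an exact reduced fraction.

YK:KM = 19/5

Work in coordinates with N = (0, 0), C = (1, 0), B = (0, 1), J = (1, 3).
1. K is the centroid of triangle BCJ ⇒ K = (2/3, 4/3)
2. G lies on line CN with CG:GN = 2:(-1) ⇒ G = (-1, 0)
3. Y lies on line GN with GY:YN = 2:3 ⇒ Y = (-3/5, 0)
line YK meets CJ at M = (1, 32/19)
K = Y + t·(M−Y) with t = 19/24, so YK:KM = 19/24:5/24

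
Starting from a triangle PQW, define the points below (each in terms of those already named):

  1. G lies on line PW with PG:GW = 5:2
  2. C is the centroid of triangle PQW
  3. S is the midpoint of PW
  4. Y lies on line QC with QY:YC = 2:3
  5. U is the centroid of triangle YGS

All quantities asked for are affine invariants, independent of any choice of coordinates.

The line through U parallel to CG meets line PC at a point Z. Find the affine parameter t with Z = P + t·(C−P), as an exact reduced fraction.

t = 51/50

Work in coordinates with P = (0, 0), Q = (1, 0), W = (0, 1).
1. G lies on line PW with PG:GW = 5:2 ⇒ G = (0, 5/7)
2. C is the centroid of triangle PQW ⇒ C = (1/3, 1/3)
3. S is the midpoint of PW ⇒ S = (0, 1/2)
4. Y lies on line QC with QY:YC = 2:3 ⇒ Y = (11/15, 2/15)
5. U is the centroid of triangle YGS ⇒ U = (11/45, 283/630)
through U parallel to CG: direction (-1/3, 8/21); meets PC at Z = (17/50, 17/50)
Z = P + t·(C−P) with t = 51/50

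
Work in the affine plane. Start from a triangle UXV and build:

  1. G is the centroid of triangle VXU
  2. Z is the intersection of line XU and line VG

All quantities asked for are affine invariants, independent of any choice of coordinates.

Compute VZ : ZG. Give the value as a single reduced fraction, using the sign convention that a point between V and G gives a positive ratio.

VZ:ZG = -3

Work in coordinates with U = (0, 0), X = (1, 0), V = (0, 1).
1. G is the centroid of triangle VXU ⇒ G = (1/3, 1/3)
2. Z is the intersection of line XU and line VG ⇒ Z = (1/2, 0)
Z = V + t·(G−V) with t = 3/2, so VZ:ZG = t:(1−t) = 3/2:-1/2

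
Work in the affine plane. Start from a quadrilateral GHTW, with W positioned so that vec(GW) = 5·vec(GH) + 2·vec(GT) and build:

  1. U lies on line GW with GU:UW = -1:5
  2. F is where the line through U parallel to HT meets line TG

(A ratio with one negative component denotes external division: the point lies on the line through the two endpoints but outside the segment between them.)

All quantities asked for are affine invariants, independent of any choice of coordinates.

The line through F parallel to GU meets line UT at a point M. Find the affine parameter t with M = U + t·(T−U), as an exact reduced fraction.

t = -7/4

Assign G = (0, 0), H = (1, 0), T = (0, 1), W = (5, 2) — the answer is frame-independent, so this choice is without loss of generality.
1. U lies on line GW with GU:UW = -1:5 ⇒ U = (-5/4, -1/2)
2. F is where the line through U parallel to HT meets line TG ⇒ F = (0, -7/4)
through F parallel to GU: direction (-5/4, -1/2); meets UT at M = (-55/16, -25/8)
M = U + t·(T−U) with t = -7/4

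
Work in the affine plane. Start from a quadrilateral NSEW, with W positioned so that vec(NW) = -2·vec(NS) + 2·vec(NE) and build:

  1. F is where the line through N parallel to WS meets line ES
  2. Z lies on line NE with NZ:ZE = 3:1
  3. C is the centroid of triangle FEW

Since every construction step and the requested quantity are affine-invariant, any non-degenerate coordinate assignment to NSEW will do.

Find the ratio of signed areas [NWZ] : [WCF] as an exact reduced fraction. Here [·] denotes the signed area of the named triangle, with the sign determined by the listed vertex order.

[NWZ]:[WCF] = 3/2

Assign N = (0, 0), S = (1, 0), E = (0, 1), W = (-2, 2) — the answer is frame-independent, so this choice is without loss of generality.
1. F is where the line through N parallel to WS meets line ES ⇒ F = (3, -2)
2. Z lies on line NE with NZ:ZE = 3:1 ⇒ Z = (0, 3/4)
3. C is the centroid of triangle FEW ⇒ C = (1/3, 1/3)
2·[NWZ] = -3/2, 2·[WCF] = -1
[NWZ]:[WCF] = -3/2:-1 = 3/2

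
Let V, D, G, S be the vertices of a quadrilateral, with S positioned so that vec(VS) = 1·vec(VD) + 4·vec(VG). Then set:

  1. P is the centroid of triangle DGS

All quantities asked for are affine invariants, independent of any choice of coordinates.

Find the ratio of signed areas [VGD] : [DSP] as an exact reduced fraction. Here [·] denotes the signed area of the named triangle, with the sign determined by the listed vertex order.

[VGD]:[DSP] = -3/4

Choose coordinates V = (0, 0), D = (1, 0), G = (0, 1), S = (1, 4).
1. P is the centroid of triangle DGS ⇒ P = (2/3, 5/3)
2·[VGD] = -1, 2·[DSP] = 4/3
[VGD]:[DSP] = -1:4/3 = -3/4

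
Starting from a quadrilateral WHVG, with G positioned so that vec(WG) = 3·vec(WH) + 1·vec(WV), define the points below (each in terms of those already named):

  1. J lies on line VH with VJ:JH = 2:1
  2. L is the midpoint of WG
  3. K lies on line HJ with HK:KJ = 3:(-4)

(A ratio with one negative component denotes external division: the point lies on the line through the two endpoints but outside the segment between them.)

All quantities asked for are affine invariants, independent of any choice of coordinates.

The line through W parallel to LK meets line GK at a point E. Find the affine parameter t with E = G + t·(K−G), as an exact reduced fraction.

t = 2

Work in coordinates with W = (0, 0), H = (1, 0), V = (0, 1), G = (3, 1).
1. J lies on line VH with VJ:JH = 2:1 ⇒ J = (2/3, 1/3)
2. L is the midpoint of WG ⇒ L = (3/2, 1/2)
3. K lies on line HJ with HK:KJ = 3:(-4) ⇒ K = (2, -1)
through W parallel to LK: direction (1/2, -3/2); meets GK at E = (1, -3)
E = G + t·(K−G) with t = 2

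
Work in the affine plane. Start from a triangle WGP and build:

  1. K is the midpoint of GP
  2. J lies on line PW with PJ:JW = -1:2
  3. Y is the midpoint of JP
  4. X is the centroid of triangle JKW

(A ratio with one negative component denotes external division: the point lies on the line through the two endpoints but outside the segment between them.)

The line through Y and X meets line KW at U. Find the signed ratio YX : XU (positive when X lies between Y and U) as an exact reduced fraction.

Assign W = (0, 0), G = (1, 0), P = (0, 1) — the answer is frame-independent, so this choice is without loss of generality.
1. K is the midpoint of GP ⇒ K = (1/2, 1/2)
2. J lies on line PW with PJ:JW = -1:2 ⇒ J = (0, 2)
3. Y is the midpoint of JP ⇒ Y = (0, 3/2)
4. X is the centroid of triangle JKW ⇒ X = (1/6, 5/6)
line YX meets KW at U = (3/10, 3/10)
X = Y + t·(U−Y) with t = 5/9, so YX:XU = 5/9:4/9

YX:XU = 5/4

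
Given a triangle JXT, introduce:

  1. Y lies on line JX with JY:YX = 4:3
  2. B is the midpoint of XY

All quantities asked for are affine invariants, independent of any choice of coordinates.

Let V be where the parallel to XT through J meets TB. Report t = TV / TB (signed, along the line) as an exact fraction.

Set J = (0, 0), X = (1, 0), T = (0, 1); any affine frame gives the same invariant.
1. Y lies on line JX with JY:YX = 4:3 ⇒ Y = (4/7, 0)
2. B is the midpoint of XY ⇒ B = (11/14, 0)
through J parallel to XT: direction (-1, 1); meets TB at V = (11/3, -11/3)
V = T + t·(B−T) with t = 14/3

t = 14/3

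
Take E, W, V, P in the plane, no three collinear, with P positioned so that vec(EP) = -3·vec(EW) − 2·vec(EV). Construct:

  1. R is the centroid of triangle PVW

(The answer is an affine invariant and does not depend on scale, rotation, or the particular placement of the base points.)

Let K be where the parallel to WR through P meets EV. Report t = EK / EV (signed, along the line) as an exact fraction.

Work in coordinates with E = (0, 0), W = (1, 0), V = (0, 1), P = (-3, -2).
1. R is the centroid of triangle PVW ⇒ R = (-2/3, -1/3)
through P parallel to WR: direction (-5/3, -1/3); meets EV at K = (0, -7/5)
K = E + t·(V−E) with t = -7/5

t = -7/5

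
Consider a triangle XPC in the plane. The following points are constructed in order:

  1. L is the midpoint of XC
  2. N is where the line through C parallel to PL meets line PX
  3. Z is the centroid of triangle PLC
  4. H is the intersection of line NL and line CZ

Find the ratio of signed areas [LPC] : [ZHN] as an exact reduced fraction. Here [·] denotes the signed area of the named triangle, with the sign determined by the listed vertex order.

Set X = (0, 0), P = (1, 0), C = (0, 1); any affine frame gives the same invariant.
1. L is the midpoint of XC ⇒ L = (0, 1/2)
2. N is where the line through C parallel to PL meets line PX ⇒ N = (2, 0)
3. Z is the centroid of triangle PLC ⇒ Z = (1/3, 1/2)
4. H is the intersection of line NL and line CZ ⇒ H = (2/5, 2/5)
2·[LPC] = 1/2, 2·[ZHN] = 2/15
[LPC]:[ZHN] = 1/2:2/15 = 15/4

[LPC]:[ZHN] = 15/4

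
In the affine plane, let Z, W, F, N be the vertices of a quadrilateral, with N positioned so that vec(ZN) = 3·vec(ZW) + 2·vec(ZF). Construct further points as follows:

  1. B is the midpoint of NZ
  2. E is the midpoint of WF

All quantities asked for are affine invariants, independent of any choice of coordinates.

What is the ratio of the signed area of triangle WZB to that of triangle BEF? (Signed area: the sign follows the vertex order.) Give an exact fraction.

Set Z = (0, 0), W = (1, 0), F = (0, 1), N = (3, 2); any affine frame gives the same invariant.
1. B is the midpoint of NZ ⇒ B = (3/2, 1)
2. E is the midpoint of WF ⇒ E = (1/2, 1/2)
2·[WZB] = -1, 2·[BEF] = -3/4
[WZB]:[BEF] = -1:-3/4 = 4/3

[WZB]:[BEF] = 4/3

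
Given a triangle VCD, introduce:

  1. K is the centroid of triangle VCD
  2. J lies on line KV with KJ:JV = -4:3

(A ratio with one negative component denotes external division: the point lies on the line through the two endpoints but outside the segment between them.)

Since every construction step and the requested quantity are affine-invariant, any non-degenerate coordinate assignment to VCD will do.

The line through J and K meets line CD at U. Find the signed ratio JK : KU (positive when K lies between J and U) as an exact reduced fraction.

Choose coordinates V = (0, 0), C = (1, 0), D = (0, 1).
1. K is the centroid of triangle VCD ⇒ K = (1/3, 1/3)
2. J lies on line KV with KJ:JV = -4:3 ⇒ J = (-1, -1)
line JK meets CD at U = (1/2, 1/2)
K = J + t·(U−J) with t = 8/9, so JK:KU = 8/9:1/9

JK:KU = 8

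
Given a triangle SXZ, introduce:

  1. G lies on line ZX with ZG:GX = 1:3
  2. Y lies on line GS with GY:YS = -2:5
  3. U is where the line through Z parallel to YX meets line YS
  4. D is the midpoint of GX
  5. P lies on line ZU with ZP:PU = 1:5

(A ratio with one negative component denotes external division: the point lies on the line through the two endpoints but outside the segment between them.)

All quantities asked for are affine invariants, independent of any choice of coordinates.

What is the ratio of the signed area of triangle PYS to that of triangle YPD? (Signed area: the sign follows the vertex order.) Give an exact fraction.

Choose coordinates S = (0, 0), X = (1, 0), Z = (0, 1).
1. G lies on line ZX with ZG:GX = 1:3 ⇒ G = (1/4, 3/4)
2. Y lies on line GS with GY:YS = -2:5 ⇒ Y = (5/12, 5/4)
3. U is where the line through Z parallel to YX meets line YS ⇒ U = (7/36, 7/12)
4. D is the midpoint of GX ⇒ D = (5/8, 3/8)
5. P lies on line ZU with ZP:PU = 1:5 ⇒ P = (7/216, 67/72)
2·[PYS] = -25/72, 2·[YPD] = 29/72
[PYS]:[YPD] = -25/72:29/72 = -25/29

[PYS]:[YPD] = -25/29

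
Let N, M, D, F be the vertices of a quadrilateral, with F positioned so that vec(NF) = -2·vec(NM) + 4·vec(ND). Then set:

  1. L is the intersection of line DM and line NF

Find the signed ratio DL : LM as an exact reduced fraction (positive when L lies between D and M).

DL:LM = -1/2

Work in coordinates with N = (0, 0), M = (1, 0), D = (0, 1), F = (-2, 4).
1. L is the intersection of line DM and line NF ⇒ L = (-1, 2)
L = D + t·(M−D) with t = -1, so DL:LM = t:(1−t) = -1:2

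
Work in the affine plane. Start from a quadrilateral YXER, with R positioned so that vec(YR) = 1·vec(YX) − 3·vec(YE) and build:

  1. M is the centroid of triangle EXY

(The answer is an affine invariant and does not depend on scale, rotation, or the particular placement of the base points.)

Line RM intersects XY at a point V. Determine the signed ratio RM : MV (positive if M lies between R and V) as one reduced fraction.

Choose coordinates Y = (0, 0), X = (1, 0), E = (0, 1), R = (1, -3).
1. M is the centroid of triangle EXY ⇒ M = (1/3, 1/3)
line RM meets XY at V = (2/5, 0)
M = R + t·(V−R) with t = 10/9, so RM:MV = 10/9:-1/9

RM:MV = -10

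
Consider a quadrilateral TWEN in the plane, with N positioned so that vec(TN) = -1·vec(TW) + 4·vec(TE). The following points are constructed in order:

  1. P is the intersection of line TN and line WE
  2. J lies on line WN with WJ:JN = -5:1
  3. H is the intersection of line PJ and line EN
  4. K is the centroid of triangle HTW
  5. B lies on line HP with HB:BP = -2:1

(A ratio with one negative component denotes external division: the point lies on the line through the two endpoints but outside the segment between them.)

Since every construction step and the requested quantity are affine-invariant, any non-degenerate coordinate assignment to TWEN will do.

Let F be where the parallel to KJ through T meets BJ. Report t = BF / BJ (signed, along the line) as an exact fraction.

t = 11/15

Choose coordinates T = (0, 0), W = (1, 0), E = (0, 1), N = (-1, 4).
1. P is the intersection of line TN and line WE ⇒ P = (-1/3, 4/3)
2. J lies on line WN with WJ:JN = -5:1 ⇒ J = (-3/2, 5)
3. H is the intersection of line PJ and line EN ⇒ H = (-5, 16)
4. K is the centroid of triangle HTW ⇒ K = (-4/3, 16/3)
5. B lies on line HP with HB:BP = -2:1 ⇒ B = (13/3, -40/3)
through T parallel to KJ: direction (-1/6, -1/3); meets BJ at F = (1/18, 1/9)
F = B + t·(J−B) with t = 11/15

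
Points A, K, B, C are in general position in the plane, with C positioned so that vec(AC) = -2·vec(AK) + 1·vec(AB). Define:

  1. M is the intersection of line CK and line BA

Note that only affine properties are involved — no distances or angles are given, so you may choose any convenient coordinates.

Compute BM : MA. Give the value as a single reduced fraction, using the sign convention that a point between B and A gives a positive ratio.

BM:MA = 2

Choose coordinates A = (0, 0), K = (1, 0), B = (0, 1), C = (-2, 1).
1. M is the intersection of line CK and line BA ⇒ M = (0, 1/3)
M = B + t·(A−B) with t = 2/3, so BM:MA = t:(1−t) = 2/3:1/3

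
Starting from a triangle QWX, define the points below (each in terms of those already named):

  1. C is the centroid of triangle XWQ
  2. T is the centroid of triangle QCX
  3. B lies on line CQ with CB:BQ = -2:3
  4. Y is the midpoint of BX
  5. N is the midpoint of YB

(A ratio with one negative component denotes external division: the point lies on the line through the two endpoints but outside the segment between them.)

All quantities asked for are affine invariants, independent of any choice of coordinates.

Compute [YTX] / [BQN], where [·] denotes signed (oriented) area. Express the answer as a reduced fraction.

Work in coordinates with Q = (0, 0), W = (1, 0), X = (0, 1).
1. C is the centroid of triangle XWQ ⇒ C = (1/3, 1/3)
2. T is the centroid of triangle QCX ⇒ T = (1/9, 4/9)
3. B lies on line CQ with CB:BQ = -2:3 ⇒ B = (1, 1)
4. Y is the midpoint of BX ⇒ Y = (1/2, 1)
5. N is the midpoint of YB ⇒ N = (3/4, 1)
2·[YTX] = -5/18, 2·[BQN] = -1/4
[YTX]:[BQN] = -5/18:-1/4 = 10/9

[YTX]:[BQN] = 10/9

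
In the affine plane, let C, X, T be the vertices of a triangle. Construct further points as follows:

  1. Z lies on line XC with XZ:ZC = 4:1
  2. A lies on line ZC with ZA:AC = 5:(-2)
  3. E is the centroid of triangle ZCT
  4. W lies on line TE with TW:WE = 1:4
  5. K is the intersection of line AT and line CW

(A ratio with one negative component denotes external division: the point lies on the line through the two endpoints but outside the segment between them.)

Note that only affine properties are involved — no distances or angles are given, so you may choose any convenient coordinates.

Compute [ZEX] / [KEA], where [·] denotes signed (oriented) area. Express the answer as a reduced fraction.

[ZEX]:[KEA] = 138/91

Set C = (0, 0), X = (1, 0), T = (0, 1); any affine frame gives the same invariant.
1. Z lies on line XC with XZ:ZC = 4:1 ⇒ Z = (1/5, 0)
2. A lies on line ZC with ZA:AC = 5:(-2) ⇒ A = (-2/15, 0)
3. E is the centroid of triangle ZCT ⇒ E = (1/15, 1/3)
4. W lies on line TE with TW:WE = 1:4 ⇒ W = (1/75, 13/15)
5. K is the intersection of line AT and line CW ⇒ K = (2/115, 26/23)
2·[ZEX] = -4/15, 2·[KEA] = -182/1035
[ZEX]:[KEA] = -4/15:-182/1035 = 138/91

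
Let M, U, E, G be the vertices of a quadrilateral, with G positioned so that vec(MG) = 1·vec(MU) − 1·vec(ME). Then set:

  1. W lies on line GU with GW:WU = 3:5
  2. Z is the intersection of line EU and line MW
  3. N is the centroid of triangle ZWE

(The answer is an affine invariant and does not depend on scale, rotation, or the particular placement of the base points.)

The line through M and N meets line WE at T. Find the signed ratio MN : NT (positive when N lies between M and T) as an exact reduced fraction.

MN:NT = -14/5

Assign M = (0, 0), U = (1, 0), E = (0, 1), G = (1, -1) — the answer is frame-independent, so this choice is without loss of generality.
1. W lies on line GU with GW:WU = 3:5 ⇒ W = (1, -5/8)
2. Z is the intersection of line EU and line MW ⇒ Z = (8/3, -5/3)
3. N is the centroid of triangle ZWE ⇒ N = (11/9, -31/72)
line MN meets WE at T = (11/14, -31/112)
N = M + t·(T−M) with t = 14/9, so MN:NT = 14/9:-5/9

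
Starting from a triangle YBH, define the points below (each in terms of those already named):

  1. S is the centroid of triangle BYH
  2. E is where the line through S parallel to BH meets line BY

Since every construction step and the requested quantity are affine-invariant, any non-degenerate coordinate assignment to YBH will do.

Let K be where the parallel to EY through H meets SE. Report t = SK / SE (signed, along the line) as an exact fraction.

t = -2

Set Y = (0, 0), B = (1, 0), H = (0, 1); any affine frame gives the same invariant.
1. S is the centroid of triangle BYH ⇒ S = (1/3, 1/3)
2. E is where the line through S parallel to BH meets line BY ⇒ E = (2/3, 0)
through H parallel to EY: direction (-2/3, 0); meets SE at K = (-1/3, 1)
K = S + t·(E−S) with t = -2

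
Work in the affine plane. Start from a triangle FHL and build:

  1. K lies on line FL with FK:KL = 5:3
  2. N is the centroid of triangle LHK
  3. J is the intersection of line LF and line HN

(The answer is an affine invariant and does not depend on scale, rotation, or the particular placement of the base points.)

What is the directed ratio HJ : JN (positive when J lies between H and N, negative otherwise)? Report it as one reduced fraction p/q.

HJ:JN = -3

Work in coordinates with F = (0, 0), H = (1, 0), L = (0, 1).
1. K lies on line FL with FK:KL = 5:3 ⇒ K = (0, 5/8)
2. N is the centroid of triangle LHK ⇒ N = (1/3, 13/24)
3. J is the intersection of line LF and line HN ⇒ J = (0, 13/16)
J = H + t·(N−H) with t = 3/2, so HJ:JN = t:(1−t) = 3/2:-1/2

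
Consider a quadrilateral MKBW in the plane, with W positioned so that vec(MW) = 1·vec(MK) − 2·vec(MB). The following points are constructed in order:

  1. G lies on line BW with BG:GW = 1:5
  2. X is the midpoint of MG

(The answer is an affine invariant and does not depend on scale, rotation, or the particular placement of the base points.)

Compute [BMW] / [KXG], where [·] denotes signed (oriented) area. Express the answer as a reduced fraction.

[BMW]:[KXG] = -4

Set M = (0, 0), K = (1, 0), B = (0, 1), W = (1, -2); any affine frame gives the same invariant.
1. G lies on line BW with BG:GW = 1:5 ⇒ G = (1/6, 1/2)
2. X is the midpoint of MG ⇒ X = (1/12, 1/4)
2·[BMW] = 1, 2·[KXG] = -1/4
[BMW]:[KXG] = 1:-1/4 = -4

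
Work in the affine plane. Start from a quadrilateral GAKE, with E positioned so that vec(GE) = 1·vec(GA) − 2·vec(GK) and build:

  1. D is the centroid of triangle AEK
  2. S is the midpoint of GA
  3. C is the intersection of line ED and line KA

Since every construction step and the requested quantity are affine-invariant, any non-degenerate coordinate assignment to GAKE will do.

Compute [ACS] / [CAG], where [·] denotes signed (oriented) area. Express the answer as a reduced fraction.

[ACS]:[CAG] = -1/2

Work in coordinates with G = (0, 0), A = (1, 0), K = (0, 1), E = (1, -2).
1. D is the centroid of triangle AEK ⇒ D = (2/3, -1/3)
2. S is the midpoint of GA ⇒ S = (1/2, 0)
3. C is the intersection of line ED and line KA ⇒ C = (1/2, 1/2)
2·[ACS] = 1/4, 2·[CAG] = -1/2
[ACS]:[CAG] = 1/4:-1/2 = -1/2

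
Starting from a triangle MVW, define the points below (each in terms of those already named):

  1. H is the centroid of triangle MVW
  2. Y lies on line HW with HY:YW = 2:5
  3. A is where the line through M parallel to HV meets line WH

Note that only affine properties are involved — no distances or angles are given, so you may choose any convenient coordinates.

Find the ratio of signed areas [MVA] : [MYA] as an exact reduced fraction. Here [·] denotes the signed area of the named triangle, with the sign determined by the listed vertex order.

[MVA]:[MYA] = 7/9

Work in coordinates with M = (0, 0), V = (1, 0), W = (0, 1).
1. H is the centroid of triangle MVW ⇒ H = (1/3, 1/3)
2. Y lies on line HW with HY:YW = 2:5 ⇒ Y = (5/21, 11/21)
3. A is where the line through M parallel to HV meets line WH ⇒ A = (2/3, -1/3)
2·[MVA] = -1/3, 2·[MYA] = -3/7
[MVA]:[MYA] = -1/3:-3/7 = 7/9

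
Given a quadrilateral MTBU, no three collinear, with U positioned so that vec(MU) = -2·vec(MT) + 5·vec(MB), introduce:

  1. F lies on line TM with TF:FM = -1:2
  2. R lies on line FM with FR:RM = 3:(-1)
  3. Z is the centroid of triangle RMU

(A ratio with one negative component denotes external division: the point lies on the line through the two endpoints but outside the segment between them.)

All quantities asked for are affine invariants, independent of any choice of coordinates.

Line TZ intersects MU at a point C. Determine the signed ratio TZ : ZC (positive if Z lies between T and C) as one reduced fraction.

Set M = (0, 0), T = (1, 0), B = (0, 1), U = (-2, 5); any affine frame gives the same invariant.
1. F lies on line TM with TF:FM = -1:2 ⇒ F = (2, 0)
2. R lies on line FM with FR:RM = 3:(-1) ⇒ R = (-1, 0)
3. Z is the centroid of triangle RMU ⇒ Z = (-1, 5/3)
line TZ meets MU at C = (-1/2, 5/4)
Z = T + t·(C−T) with t = 4/3, so TZ:ZC = 4/3:-1/3

TZ:ZC = -4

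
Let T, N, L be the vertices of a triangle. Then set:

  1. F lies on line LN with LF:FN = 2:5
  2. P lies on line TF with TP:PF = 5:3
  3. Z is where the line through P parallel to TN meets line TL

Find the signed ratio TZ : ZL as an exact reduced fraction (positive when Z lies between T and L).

TZ:ZL = 25/31

Set T = (0, 0), N = (1, 0), L = (0, 1); any affine frame gives the same invariant.
1. F lies on line LN with LF:FN = 2:5 ⇒ F = (2/7, 5/7)
2. P lies on line TF with TP:PF = 5:3 ⇒ P = (5/28, 25/56)
3. Z is where the line through P parallel to TN meets line TL ⇒ Z = (0, 25/56)
Z = T + t·(L−T) with t = 25/56, so TZ:ZL = t:(1−t) = 25/56:31/56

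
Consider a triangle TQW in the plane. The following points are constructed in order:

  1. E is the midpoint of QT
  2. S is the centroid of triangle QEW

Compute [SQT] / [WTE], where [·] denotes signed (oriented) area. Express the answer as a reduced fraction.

[SQT]:[WTE] = -2/3

Set T = (0, 0), Q = (1, 0), W = (0, 1); any affine frame gives the same invariant.
1. E is the midpoint of QT ⇒ E = (1/2, 0)
2. S is the centroid of triangle QEW ⇒ S = (1/2, 1/3)
2·[SQT] = -1/3, 2·[WTE] = 1/2
[SQT]:[WTE] = -1/3:1/2 = -2/3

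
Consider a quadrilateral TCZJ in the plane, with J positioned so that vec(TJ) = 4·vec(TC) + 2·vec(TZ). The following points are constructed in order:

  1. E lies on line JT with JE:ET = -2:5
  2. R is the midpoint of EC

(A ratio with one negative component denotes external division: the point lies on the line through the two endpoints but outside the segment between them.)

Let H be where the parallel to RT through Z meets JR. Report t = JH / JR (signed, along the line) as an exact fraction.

Assign T = (0, 0), C = (1, 0), Z = (0, 1), J = (4, 2) — the answer is frame-independent, so this choice is without loss of generality.
1. E lies on line JT with JE:ET = -2:5 ⇒ E = (20/3, 10/3)
2. R is the midpoint of EC ⇒ R = (23/6, 5/3)
through Z parallel to RT: direction (-23/6, -5/3); meets JR at H = (161/36, 53/18)
H = J + t·(R−J) with t = -17/6

t = -17/6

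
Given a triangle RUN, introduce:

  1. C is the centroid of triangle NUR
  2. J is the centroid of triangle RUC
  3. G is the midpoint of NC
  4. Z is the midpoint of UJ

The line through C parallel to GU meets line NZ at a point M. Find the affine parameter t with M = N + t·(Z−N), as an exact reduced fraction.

Set R = (0, 0), U = (1, 0), N = (0, 1); any affine frame gives the same invariant.
1. C is the centroid of triangle NUR ⇒ C = (1/3, 1/3)
2. J is the centroid of triangle RUC ⇒ J = (4/9, 1/9)
3. G is the midpoint of NC ⇒ G = (1/6, 2/3)
4. Z is the midpoint of UJ ⇒ Z = (13/18, 1/18)
through C parallel to GU: direction (5/6, -2/3); meets NZ at M = (26/33, -1/33)
M = N + t·(Z−N) with t = 12/11

t = 12/11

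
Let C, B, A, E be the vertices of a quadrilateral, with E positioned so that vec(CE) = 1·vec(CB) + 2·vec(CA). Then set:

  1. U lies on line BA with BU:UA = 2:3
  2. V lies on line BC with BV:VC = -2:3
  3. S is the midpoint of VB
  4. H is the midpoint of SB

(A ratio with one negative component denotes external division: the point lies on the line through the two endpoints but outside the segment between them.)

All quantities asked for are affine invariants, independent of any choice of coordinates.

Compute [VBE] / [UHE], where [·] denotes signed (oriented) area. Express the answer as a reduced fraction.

[VBE]:[UHE] = -5/2

Assign C = (0, 0), B = (1, 0), A = (0, 1), E = (1, 2) — the answer is frame-independent, so this choice is without loss of generality.
1. U lies on line BA with BU:UA = 2:3 ⇒ U = (3/5, 2/5)
2. V lies on line BC with BV:VC = -2:3 ⇒ V = (3, 0)
3. S is the midpoint of VB ⇒ S = (2, 0)
4. H is the midpoint of SB ⇒ H = (3/2, 0)
2·[VBE] = -4, 2·[UHE] = 8/5
[VBE]:[UHE] = -4:8/5 = -5/2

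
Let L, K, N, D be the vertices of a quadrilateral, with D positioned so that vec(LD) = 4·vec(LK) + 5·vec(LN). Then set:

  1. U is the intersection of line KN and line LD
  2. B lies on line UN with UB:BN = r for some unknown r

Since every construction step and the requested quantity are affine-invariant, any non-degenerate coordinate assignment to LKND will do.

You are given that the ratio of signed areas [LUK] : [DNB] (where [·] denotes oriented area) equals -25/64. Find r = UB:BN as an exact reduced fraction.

Work in coordinates with L = (0, 0), K = (1, 0), N = (0, 1), D = (4, 5).
1. U is the intersection of line KN and line LD ⇒ U = (4/9, 5/9)
2. With UB:BN = r, write λ = r/(r+1) so B = U + λ·(N−U); B is affine-linear in λ
Every point depending on B is an affine combination of B and λ-independent points, so each such coordinate is linear in λ; the λ² term in each signed area is a multiple of (N−U)×(N−U) = 0, so 2·[LUK] and 2·[DNB] are each linear in λ. Evaluating at λ=0 and λ=1:
  2·[LUK] = -5/9,   2·[DNB] = -32/9·λ + 32/9
So [LUK]:[DNB] = (-5/9) / (-32/9·λ + 32/9). Setting this equal to -25/64:
  -5/9 = -25/64·(-32/9·λ + 32/9)  ⇒  λ = 3/5
Then r = λ/(1−λ) = (3/5)/(2/5) = 3/2. Check: with r = 3/2, B = (8/45, 37/45) and [LUK]:[DNB] = -25/64 as required.

r = 3/2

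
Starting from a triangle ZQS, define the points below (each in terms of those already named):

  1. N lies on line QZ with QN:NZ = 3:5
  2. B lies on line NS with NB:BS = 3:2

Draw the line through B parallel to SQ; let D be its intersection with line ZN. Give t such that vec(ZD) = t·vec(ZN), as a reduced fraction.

t = 34/25

Choose coordinates Z = (0, 0), Q = (1, 0), S = (0, 1).
1. N lies on line QZ with QN:NZ = 3:5 ⇒ N = (5/8, 0)
2. B lies on line NS with NB:BS = 3:2 ⇒ B = (1/4, 3/5)
through B parallel to SQ: direction (1, -1); meets ZN at D = (17/20, 0)
D = Z + t·(N−Z) with t = 34/25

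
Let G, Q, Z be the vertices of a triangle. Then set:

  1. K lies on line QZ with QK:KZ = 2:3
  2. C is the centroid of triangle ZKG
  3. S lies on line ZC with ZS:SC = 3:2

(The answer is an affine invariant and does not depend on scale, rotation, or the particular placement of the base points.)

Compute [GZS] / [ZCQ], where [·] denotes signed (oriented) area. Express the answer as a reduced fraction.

Set G = (0, 0), Q = (1, 0), Z = (0, 1); any affine frame gives the same invariant.
1. K lies on line QZ with QK:KZ = 2:3 ⇒ K = (3/5, 2/5)
2. C is the centroid of triangle ZKG ⇒ C = (1/5, 7/15)
3. S lies on line ZC with ZS:SC = 3:2 ⇒ S = (3/25, 17/25)
2·[GZS] = -3/25, 2·[ZCQ] = 1/3
[GZS]:[ZCQ] = -3/25:1/3 = -9/25

[GZS]:[ZCQ] = -9/25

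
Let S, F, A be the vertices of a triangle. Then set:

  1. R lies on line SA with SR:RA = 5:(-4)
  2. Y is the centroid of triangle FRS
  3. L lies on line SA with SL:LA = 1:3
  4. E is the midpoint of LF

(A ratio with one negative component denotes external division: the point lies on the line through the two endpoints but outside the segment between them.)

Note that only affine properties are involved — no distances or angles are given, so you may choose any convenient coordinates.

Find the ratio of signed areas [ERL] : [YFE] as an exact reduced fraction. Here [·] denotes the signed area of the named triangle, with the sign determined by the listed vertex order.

Set S = (0, 0), F = (1, 0), A = (0, 1); any affine frame gives the same invariant.
1. R lies on line SA with SR:RA = 5:(-4) ⇒ R = (0, 5)
2. Y is the centroid of triangle FRS ⇒ Y = (1/3, 5/3)
3. L lies on line SA with SL:LA = 1:3 ⇒ L = (0, 1/4)
4. E is the midpoint of LF ⇒ E = (1/2, 1/8)
2·[ERL] = 19/8, 2·[YFE] = -3/4
[ERL]:[YFE] = 19/8:-3/4 = -19/6

[ERL]:[YFE] = -19/6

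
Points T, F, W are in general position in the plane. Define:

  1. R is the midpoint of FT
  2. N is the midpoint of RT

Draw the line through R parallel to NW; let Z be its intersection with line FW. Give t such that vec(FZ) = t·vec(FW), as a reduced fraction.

t = 2/3

Work in coordinates with T = (0, 0), F = (1, 0), W = (0, 1).
1. R is the midpoint of FT ⇒ R = (1/2, 0)
2. N is the midpoint of RT ⇒ N = (1/4, 0)
through R parallel to NW: direction (-1/4, 1); meets FW at Z = (1/3, 2/3)
Z = F + t·(W−F) with t = 2/3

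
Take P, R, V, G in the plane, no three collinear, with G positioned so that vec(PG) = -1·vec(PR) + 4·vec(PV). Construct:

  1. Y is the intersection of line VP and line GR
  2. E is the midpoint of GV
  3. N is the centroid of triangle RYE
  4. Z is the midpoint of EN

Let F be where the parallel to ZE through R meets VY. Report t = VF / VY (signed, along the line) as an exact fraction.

t = 1/2

Set P = (0, 0), R = (1, 0), V = (0, 1), G = (-1, 4); any affine frame gives the same invariant.
1. Y is the intersection of line VP and line GR ⇒ Y = (0, 2)
2. E is the midpoint of GV ⇒ E = (-1/2, 5/2)
3. N is the centroid of triangle RYE ⇒ N = (1/6, 3/2)
4. Z is the midpoint of EN ⇒ Z = (-1/6, 2)
through R parallel to ZE: direction (-1/3, 1/2); meets VY at F = (0, 3/2)
F = V + t·(Y−V) with t = 1/2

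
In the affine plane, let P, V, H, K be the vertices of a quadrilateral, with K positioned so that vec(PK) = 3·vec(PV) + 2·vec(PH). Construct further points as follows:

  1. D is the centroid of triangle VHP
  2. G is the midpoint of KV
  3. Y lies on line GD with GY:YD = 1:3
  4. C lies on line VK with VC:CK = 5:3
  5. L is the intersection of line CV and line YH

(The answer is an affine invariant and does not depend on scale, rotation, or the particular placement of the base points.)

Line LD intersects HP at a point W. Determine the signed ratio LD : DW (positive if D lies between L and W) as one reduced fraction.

Set P = (0, 0), V = (1, 0), H = (0, 1), K = (3, 2); any affine frame gives the same invariant.
1. D is the centroid of triangle VHP ⇒ D = (1/3, 1/3)
2. G is the midpoint of KV ⇒ G = (2, 1)
3. Y lies on line GD with GY:YD = 1:3 ⇒ Y = (19/12, 5/6)
4. C lies on line VK with VC:CK = 5:3 ⇒ C = (9/4, 5/4)
5. L is the intersection of line CV and line YH ⇒ L = (38/21, 17/21)
line LD meets HP at W = (0, 7/31)
D = L + t·(W−L) with t = 31/38, so LD:DW = 31/38:7/38

LD:DW = 31/7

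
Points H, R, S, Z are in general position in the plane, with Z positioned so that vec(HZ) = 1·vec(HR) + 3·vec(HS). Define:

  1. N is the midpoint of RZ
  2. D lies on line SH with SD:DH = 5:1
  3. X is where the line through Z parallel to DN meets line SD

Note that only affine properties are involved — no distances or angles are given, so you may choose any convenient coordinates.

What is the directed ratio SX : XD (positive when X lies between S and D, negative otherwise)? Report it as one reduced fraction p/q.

SX:XD = -4/9

Set H = (0, 0), R = (1, 0), S = (0, 1), Z = (1, 3); any affine frame gives the same invariant.
1. N is the midpoint of RZ ⇒ N = (1, 3/2)
2. D lies on line SH with SD:DH = 5:1 ⇒ D = (0, 1/6)
3. X is where the line through Z parallel to DN meets line SD ⇒ X = (0, 5/3)
X = S + t·(D−S) with t = -4/5, so SX:XD = t:(1−t) = -4/5:9/5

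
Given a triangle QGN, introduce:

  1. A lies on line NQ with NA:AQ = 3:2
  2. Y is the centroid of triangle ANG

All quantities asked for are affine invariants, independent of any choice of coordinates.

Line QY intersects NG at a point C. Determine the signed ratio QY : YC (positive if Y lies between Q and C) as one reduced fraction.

QY:YC = 4

Set Q = (0, 0), G = (1, 0), N = (0, 1); any affine frame gives the same invariant.
1. A lies on line NQ with NA:AQ = 3:2 ⇒ A = (0, 2/5)
2. Y is the centroid of triangle ANG ⇒ Y = (1/3, 7/15)
line QY meets NG at C = (5/12, 7/12)
Y = Q + t·(C−Q) with t = 4/5, so QY:YC = 4/5:1/5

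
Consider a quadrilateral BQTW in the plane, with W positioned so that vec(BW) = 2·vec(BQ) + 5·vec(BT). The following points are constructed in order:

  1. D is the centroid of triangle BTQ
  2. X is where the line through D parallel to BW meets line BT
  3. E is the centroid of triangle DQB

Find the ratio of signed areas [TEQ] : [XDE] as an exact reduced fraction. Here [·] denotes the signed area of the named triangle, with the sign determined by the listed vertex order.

Set B = (0, 0), Q = (1, 0), T = (0, 1), W = (2, 5); any affine frame gives the same invariant.
1. D is the centroid of triangle BTQ ⇒ D = (1/3, 1/3)
2. X is where the line through D parallel to BW meets line BT ⇒ X = (0, -1/2)
3. E is the centroid of triangle DQB ⇒ E = (4/9, 1/9)
2·[TEQ] = 4/9, 2·[XDE] = -1/6
[TEQ]:[XDE] = 4/9:-1/6 = -8/3

[TEQ]:[XDE] = -8/3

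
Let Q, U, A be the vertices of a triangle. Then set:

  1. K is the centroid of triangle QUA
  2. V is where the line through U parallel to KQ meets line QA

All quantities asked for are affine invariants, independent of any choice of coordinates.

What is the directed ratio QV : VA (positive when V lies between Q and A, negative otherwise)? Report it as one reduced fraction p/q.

QV:VA = -1/2

Work in coordinates with Q = (0, 0), U = (1, 0), A = (0, 1).
1. K is the centroid of triangle QUA ⇒ K = (1/3, 1/3)
2. V is where the line through U parallel to KQ meets line QA ⇒ V = (0, -1)
V = Q + t·(A−Q) with t = -1, so QV:VA = t:(1−t) = -1:2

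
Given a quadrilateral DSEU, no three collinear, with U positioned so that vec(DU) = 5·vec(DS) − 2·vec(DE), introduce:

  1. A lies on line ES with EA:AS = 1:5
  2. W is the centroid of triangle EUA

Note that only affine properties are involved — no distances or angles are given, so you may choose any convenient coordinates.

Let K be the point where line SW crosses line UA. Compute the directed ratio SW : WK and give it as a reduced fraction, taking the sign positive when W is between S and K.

Work in coordinates with D = (0, 0), S = (1, 0), E = (0, 1), U = (5, -2).
1. A lies on line ES with EA:AS = 1:5 ⇒ A = (1/6, 5/6)
2. W is the centroid of triangle EUA ⇒ W = (31/18, -1/18)
line SW meets UA at K = (161/96, -5/96)
W = S + t·(K−S) with t = 16/15, so SW:WK = 16/15:-1/15

SW:WK = -16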